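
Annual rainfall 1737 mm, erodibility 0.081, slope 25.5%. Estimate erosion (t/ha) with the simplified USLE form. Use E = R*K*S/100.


Formula: E = R * K * S / 100  (simplified USLE)
R * K = 1737 * 0.081 = 140.697
E = 140.697 * 25.5 / 100 = 35.88 t/ha

35.88


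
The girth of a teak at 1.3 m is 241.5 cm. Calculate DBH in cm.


Formula: DBH = C / pi
DBH = 241.5 / pi
pi = 3.14159...
DBH = 76.9 cm

76.9


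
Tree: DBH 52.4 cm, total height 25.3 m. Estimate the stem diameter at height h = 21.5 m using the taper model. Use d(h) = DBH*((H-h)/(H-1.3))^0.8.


Taper: d(h) = DBH * ((H - h) / (H - 1.3))^0.8
Numerator = H - h = 25.3 - 21.5 = 3.8 m
Denominator = H - 1.3 = 25.3 - 1.3 = 24.0 m
Ratio = 3.8 / 24.0 = 0.15833
d = 52.4 * 0.15833^0.8 = 12.0 cm

12.0


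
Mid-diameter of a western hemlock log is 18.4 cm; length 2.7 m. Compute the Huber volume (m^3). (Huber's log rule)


Huber: V = Am * L,  Am = pi*(Dm/200)^2
Am = pi*(18.4/200)^2 = 0.02659 m^2
V = 0.02659*2.7 = 0.0718 m^3

0.0718


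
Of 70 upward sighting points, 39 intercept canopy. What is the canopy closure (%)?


Formula: Canopy closure = covered points / total points * 100
Closure = 39 / 70 * 100
Closure = 0.5571 * 100 = 55.7%

55.7


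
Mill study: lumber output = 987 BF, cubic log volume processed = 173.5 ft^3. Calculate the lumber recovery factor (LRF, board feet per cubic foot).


Formula: LRF = Lumber Output (BF) / Log Input (ft^3)
LRF = 987 BF / 173.5 ft^3
LRF = 5.69 BF/ft^3

5.69


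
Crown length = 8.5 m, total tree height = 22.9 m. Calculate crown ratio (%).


Formula: Crown Ratio = (Crown Length / Total Height) * 100
CR = (8.5 m / 22.9 m) * 100
CR = 0.3712 * 100 = 37.1%

37.1


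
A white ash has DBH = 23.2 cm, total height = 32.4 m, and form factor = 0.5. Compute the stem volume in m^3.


Formula: V = pi * (DBH/200)^2 * H * ff
Radius = DBH/200 = 23.2/200 = 0.116 m
Radius^2 = 0.116^2 = 0.013456 m^2
V = pi * 0.013456 * 32.4 * 0.5
V = 0.685 m^3

0.685


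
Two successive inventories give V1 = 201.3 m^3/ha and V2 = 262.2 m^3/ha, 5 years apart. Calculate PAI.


Formula: PAI = (V_T2 - V_T1) / (T2 - T1)
Volume increment = 262.2 - 201.3 = 60.9 m^3/ha
PAI = 60.9 / 5 = 12.18 m^3/ha/year

12.18


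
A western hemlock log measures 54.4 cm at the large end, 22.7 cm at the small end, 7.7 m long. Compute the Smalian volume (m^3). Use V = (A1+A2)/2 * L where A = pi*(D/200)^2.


Smalian: V = (A1 + A2)/2 * L,  A = pi*(D/200)^2
A1 = pi*(54.4/200)^2 = 0.232428 m^2
A2 = pi*(22.7/200)^2 = 0.040471 m^2
V = (0.232428+0.040471)/2*7.7 = 1.0507 m^3

1.0507


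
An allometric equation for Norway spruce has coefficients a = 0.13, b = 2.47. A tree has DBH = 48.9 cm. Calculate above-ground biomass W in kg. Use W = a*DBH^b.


Formula: W = a * DBH^b  (allometric power law)
DBH^b = 48.9^2.47 = 14879.6557
W = 0.13 * 14879.6557 = 1934.4 kg

1934.4


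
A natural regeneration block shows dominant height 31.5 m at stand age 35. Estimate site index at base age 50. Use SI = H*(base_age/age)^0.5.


Formula: SI = H_dom * (base_age / age)^0.5
Age ratio = 50 / 35 = 1.42857
sqrt(age_ratio) = 1.19523
SI = 31.5 * 1.19523 = 37.6 m

37.6


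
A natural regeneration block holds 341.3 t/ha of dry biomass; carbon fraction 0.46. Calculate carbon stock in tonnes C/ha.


Formula: Carbon Stock = Biomass * Carbon Fraction
C = 341.3 t/ha * 0.46
C = 157.0 t C/ha

157.0


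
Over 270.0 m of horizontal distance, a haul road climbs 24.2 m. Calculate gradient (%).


Formula: Gradient = rise / run * 100
Gradient = 24.2 / 270.0 * 100 = 9.0%

9.0


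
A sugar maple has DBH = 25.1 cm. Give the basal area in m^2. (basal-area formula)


Formula: BA = pi * (DBH/2)^2 / 10000  (cm^2 to m^2)
Radius = DBH/2 = 25.1/2 = 12.55 cm
BA = pi * 12.55^2 / 10000
   = 494.8087 cm^2 / 10000
   = 0.0495 m^2

0.0495


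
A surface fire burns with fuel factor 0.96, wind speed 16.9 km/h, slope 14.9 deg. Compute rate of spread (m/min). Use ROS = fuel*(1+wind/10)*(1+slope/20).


Formula: ROS = fuel * (1 + wind/10) * (1 + slope/20)
Wind factor = 1 + 16.9/10 = 2.69
Slope factor = 1 + 14.9/20 = 1.745
ROS = 0.96 * 2.69 * 1.745 = 4.51 m/min

4.51


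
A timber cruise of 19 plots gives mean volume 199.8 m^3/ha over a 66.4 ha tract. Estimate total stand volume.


Formula: Total Volume = Mean Volume per ha * Total Area
Total Volume = 199.8 m^3/ha * 66.4 ha
Total Volume = 13267 m^3

13267


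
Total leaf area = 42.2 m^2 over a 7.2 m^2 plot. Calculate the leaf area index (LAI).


Formula: LAI = total leaf area / ground area  (dimensionless)
LAI = 42.2 m^2 / 7.2 m^2
LAI = 5.86

5.86


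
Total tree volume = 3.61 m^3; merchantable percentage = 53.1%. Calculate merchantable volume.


Formula: MV = V_total * (merchantable_pct / 100)
Merchantable fraction = 53.1% / 100 = 0.531
MV = 3.61 m^3 * 0.531 = 1.917 m^3

1.917


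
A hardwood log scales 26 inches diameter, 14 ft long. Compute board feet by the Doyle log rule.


Doyle: BF = (D - 4)^2 * L / 16
Adjusted diameter = 26 - 4 = 22 in
(D-4)^2 = 22^2 = 484
BF = 484 * 14 / 16 = 424 BF

424


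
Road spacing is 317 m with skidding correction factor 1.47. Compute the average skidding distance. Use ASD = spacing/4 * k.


Formula: ASD = (spacing / 4) * correction
Uncorrected distance = spacing / 4 = 317 / 4 = 79.25 m
ASD = 79.25 * 1.47 = 116 m

116


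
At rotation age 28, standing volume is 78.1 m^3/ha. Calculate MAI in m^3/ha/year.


Formula: MAI = Total Volume / Stand Age
MAI = 78.1 m^3/ha / 28 years
MAI = 2.79 m^3/ha/year

2.79


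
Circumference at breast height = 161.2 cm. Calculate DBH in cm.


Formula: DBH = C / pi
DBH = 161.2 / pi
pi = 3.14159...
DBH = 51.3 cm

51.3


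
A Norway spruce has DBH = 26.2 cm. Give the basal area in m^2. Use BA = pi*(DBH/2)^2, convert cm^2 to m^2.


Formula: BA = pi * (DBH/2)^2 / 10000  (cm^2 to m^2)
Radius = DBH/2 = 26.2/2 = 13.1 cm
BA = pi * 13.1^2 / 10000
   = 539.1287 cm^2 / 10000
   = 0.0539 m^2

0.0539


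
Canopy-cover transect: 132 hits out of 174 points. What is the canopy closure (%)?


Formula: Canopy closure = covered points / total points * 100
Closure = 132 / 174 * 100
Closure = 0.7586 * 100 = 75.9%

75.9


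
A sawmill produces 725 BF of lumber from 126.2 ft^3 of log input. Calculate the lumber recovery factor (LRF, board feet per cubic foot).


Formula: LRF = Lumber Output (BF) / Log Input (ft^3)
LRF = 725 BF / 126.2 ft^3
LRF = 5.74 BF/ft^3

5.74


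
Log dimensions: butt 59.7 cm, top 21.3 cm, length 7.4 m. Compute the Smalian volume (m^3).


Smalian: V = (A1 + A2)/2 * L,  A = pi*(D/200)^2
A1 = pi*(59.7/200)^2 = 0.279923 m^2
A2 = pi*(21.3/200)^2 = 0.035633 m^2
V = (0.279923+0.035633)/2*7.4 = 1.1676 m^3

1.1676


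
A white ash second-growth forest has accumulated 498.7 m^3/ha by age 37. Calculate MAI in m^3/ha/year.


Formula: MAI = Total Volume / Stand Age
MAI = 498.7 m^3/ha / 37 years
MAI = 13.48 m^3/ha/year

13.48


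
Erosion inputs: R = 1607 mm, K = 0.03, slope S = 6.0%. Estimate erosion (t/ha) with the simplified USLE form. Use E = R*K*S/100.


Formula: E = R * K * S / 100  (simplified USLE)
R * K = 1607 * 0.03 = 48.21
E = 48.21 * 6.0 / 100 = 2.89 t/ha

2.89


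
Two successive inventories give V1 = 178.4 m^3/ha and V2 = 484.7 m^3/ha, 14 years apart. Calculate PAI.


Formula: PAI = (V_T2 - V_T1) / (T2 - T1)
Volume increment = 484.7 - 178.4 = 306.3 m^3/ha
PAI = 306.3 / 14 = 21.88 m^3/ha/year

21.88


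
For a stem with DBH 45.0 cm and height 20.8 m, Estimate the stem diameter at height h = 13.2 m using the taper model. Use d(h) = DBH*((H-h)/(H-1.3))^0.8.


Taper: d(h) = DBH * ((H - h) / (H - 1.3))^0.8
Numerator = H - h = 20.8 - 13.2 = 7.6 m
Denominator = H - 1.3 = 20.8 - 1.3 = 19.5 m
Ratio = 7.6 / 19.5 = 0.38974
d = 45.0 * 0.38974^0.8 = 21.2 cm

21.2


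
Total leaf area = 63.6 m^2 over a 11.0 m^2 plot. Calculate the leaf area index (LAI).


Formula: LAI = total leaf area / ground area  (dimensionless)
LAI = 63.6 m^2 / 11.0 m^2
LAI = 5.78

5.78


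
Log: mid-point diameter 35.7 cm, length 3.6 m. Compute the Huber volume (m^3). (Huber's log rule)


Huber: V = Am * L,  Am = pi*(Dm/200)^2
Am = pi*(35.7/200)^2 = 0.100098 m^2
V = 0.100098*3.6 = 0.3604 m^3

0.3604


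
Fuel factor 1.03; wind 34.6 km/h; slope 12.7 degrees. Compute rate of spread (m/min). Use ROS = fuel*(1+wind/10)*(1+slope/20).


Formula: ROS = fuel * (1 + wind/10) * (1 + slope/20)
Wind factor = 1 + 34.6/10 = 4.46
Slope factor = 1 + 12.7/20 = 1.635
ROS = 1.03 * 4.46 * 1.635 = 7.51 m/min

7.51


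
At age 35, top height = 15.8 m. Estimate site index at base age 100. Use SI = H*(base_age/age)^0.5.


Formula: SI = H_dom * (base_age / age)^0.5
Age ratio = 100 / 35 = 2.85714
sqrt(age_ratio) = 1.69031
SI = 15.8 * 1.69031 = 26.7 m

26.7


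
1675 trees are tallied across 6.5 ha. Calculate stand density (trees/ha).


Formula: Stand Density = N_trees / Area_ha
Density = 1675 trees / 6.5 ha
Density = 258 trees/ha

258


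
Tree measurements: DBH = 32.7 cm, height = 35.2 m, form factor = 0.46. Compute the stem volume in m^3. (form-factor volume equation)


Formula: V = pi * (DBH/200)^2 * H * ff
Radius = DBH/200 = 32.7/200 = 0.1635 m
Radius^2 = 0.1635^2 = 0.02673225 m^2
V = pi * 0.02673225 * 35.2 * 0.46
V = 1.36 m^3

1.36


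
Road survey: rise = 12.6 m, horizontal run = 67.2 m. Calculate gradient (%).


Formula: Gradient = rise / run * 100
Gradient = 12.6 / 67.2 * 100 = 18.8%

18.8


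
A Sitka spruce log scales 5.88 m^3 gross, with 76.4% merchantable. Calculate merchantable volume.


Formula: MV = V_total * (merchantable_pct / 100)
Merchantable fraction = 76.4% / 100 = 0.764
MV = 5.88 m^3 * 0.764 = 4.492 m^3

4.492


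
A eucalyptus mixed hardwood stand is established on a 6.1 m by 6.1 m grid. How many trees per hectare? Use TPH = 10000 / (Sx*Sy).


Formula: TPH = 10000 m^2/ha / (spacing_x * spacing_y)
Area per tree = 6.1 m * 6.1 m = 37.21 m^2
TPH = 10000 / 37.21 = 269 trees/ha

269


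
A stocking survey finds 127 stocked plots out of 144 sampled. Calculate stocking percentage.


Formula: Stocking % = stocked plots / total plots * 100
Stocking = 127 / 144 * 100
Stocking = 0.8819 * 100 = 88.2%

88.2


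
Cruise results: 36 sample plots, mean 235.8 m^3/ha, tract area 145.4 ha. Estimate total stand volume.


Formula: Total Volume = Mean Volume per ha * Total Area
Total Volume = 235.8 m^3/ha * 145.4 ha
Total Volume = 34285 m^3

34285


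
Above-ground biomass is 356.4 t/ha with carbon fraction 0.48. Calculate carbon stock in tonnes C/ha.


Formula: Carbon Stock = Biomass * Carbon Fraction
C = 356.4 t/ha * 0.48
C = 171.1 t C/ha

171.1


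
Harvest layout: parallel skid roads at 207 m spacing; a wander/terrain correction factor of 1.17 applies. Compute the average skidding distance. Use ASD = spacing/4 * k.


Formula: ASD = (spacing / 4) * correction
Uncorrected distance = spacing / 4 = 207 / 4 = 51.75 m
ASD = 51.75 * 1.17 = 61 m

61


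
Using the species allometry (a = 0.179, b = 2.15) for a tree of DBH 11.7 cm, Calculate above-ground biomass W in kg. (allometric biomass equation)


Formula: W = a * DBH^b  (allometric power law)
DBH^b = 11.7^2.15 = 197.9701
W = 0.179 * 197.9701 = 35.4 kg

35.4


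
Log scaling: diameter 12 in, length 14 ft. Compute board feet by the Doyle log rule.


Doyle: BF = (D - 4)^2 * L / 16
Adjusted diameter = 12 - 4 = 8 in
(D-4)^2 = 8^2 = 64
BF = 64 * 14 / 16 = 56 BF

56


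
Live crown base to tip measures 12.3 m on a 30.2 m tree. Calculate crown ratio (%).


Formula: Crown Ratio = (Crown Length / Total Height) * 100
CR = (12.3 m / 30.2 m) * 100
CR = 0.4073 * 100 = 40.7%

40.7


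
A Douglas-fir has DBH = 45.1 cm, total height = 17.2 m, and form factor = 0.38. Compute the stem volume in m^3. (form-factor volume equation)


Formula: V = pi * (DBH/200)^2 * H * ff
Radius = DBH/200 = 45.1/200 = 0.2255 m
Radius^2 = 0.2255^2 = 0.05085025 m^2
V = pi * 0.05085025 * 17.2 * 0.38
V = 1.044 m^3

1.044


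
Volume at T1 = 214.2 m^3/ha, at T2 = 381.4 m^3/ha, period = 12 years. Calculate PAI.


Formula: PAI = (V_T2 - V_T1) / (T2 - T1)
Volume increment = 381.4 - 214.2 = 167.2 m^3/ha
PAI = 167.2 / 12 = 13.93 m^3/ha/year

13.93


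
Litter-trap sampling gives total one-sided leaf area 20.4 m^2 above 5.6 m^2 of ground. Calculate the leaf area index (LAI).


Formula: LAI = total leaf area / ground area  (dimensionless)
LAI = 20.4 m^2 / 5.6 m^2
LAI = 3.64

3.64


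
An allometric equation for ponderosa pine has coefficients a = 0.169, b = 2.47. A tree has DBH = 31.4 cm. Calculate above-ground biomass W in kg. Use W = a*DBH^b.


Formula: W = a * DBH^b  (allometric power law)
DBH^b = 31.4^2.47 = 4982.1435
W = 0.169 * 4982.1435 = 842.0 kg

842.0


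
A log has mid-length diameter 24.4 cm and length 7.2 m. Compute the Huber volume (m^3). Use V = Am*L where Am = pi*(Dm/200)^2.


Huber: V = Am * L,  Am = pi*(Dm/200)^2
Am = pi*(24.4/200)^2 = 0.046759 m^2
V = 0.046759*7.2 = 0.3367 m^3

0.3367


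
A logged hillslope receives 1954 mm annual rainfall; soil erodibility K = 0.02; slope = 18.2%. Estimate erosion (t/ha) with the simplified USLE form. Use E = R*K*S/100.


Formula: E = R * K * S / 100  (simplified USLE)
R * K = 1954 * 0.02 = 39.08
E = 39.08 * 18.2 / 100 = 7.11 t/ha

7.11


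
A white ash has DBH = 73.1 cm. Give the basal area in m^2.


Formula: BA = pi * (DBH/2)^2 / 10000  (cm^2 to m^2)
Radius = DBH/2 = 73.1/2 = 36.55 cm
BA = pi * 36.55^2 / 10000
   = 4196.8615 cm^2 / 10000
   = 0.4197 m^2

0.4197


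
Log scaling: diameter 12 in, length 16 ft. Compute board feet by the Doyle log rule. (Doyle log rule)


Doyle: BF = (D - 4)^2 * L / 16
Adjusted diameter = 12 - 4 = 8 in
(D-4)^2 = 8^2 = 64
BF = 64 * 16 / 16 = 64 BF

64


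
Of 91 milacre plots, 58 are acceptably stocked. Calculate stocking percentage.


Formula: Stocking % = stocked plots / total plots * 100
Stocking = 58 / 91 * 100
Stocking = 0.6374 * 100 = 63.7%

63.7


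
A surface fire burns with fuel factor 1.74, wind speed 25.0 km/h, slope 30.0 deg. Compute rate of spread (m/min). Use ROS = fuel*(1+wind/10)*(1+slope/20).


Formula: ROS = fuel * (1 + wind/10) * (1 + slope/20)
Wind factor = 1 + 25.0/10 = 3.5
Slope factor = 1 + 30.0/20 = 2.5
ROS = 1.74 * 3.5 * 2.5 = 15.23 m/min

15.23


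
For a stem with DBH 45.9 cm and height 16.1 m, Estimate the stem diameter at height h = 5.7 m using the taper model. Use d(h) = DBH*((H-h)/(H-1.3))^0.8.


Taper: d(h) = DBH * ((H - h) / (H - 1.3))^0.8
Numerator = H - h = 16.1 - 5.7 = 10.4 m
Denominator = H - 1.3 = 16.1 - 1.3 = 14.8 m
Ratio = 10.4 / 14.8 = 0.7027
d = 45.9 * 0.7027^0.8 = 34.6 cm

34.6


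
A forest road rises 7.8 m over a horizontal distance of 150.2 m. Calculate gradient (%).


Formula: Gradient = rise / run * 100
Gradient = 7.8 / 150.2 * 100 = 5.2%

5.2


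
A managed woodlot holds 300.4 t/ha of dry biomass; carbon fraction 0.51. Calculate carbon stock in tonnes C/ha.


Formula: Carbon Stock = Biomass * Carbon Fraction
C = 300.4 t/ha * 0.51
C = 153.2 t C/ha

153.2


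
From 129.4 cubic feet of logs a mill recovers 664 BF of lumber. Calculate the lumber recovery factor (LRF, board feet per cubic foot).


Formula: LRF = Lumber Output (BF) / Log Input (ft^3)
LRF = 664 BF / 129.4 ft^3
LRF = 5.13 BF/ft^3

5.13


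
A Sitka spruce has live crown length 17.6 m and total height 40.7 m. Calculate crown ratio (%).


Formula: Crown Ratio = (Crown Length / Total Height) * 100
CR = (17.6 m / 40.7 m) * 100
CR = 0.4324 * 100 = 43.2%

43.2


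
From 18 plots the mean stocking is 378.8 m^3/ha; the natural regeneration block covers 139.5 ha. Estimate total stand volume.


Formula: Total Volume = Mean Volume per ha * Total Area
Total Volume = 378.8 m^3/ha * 139.5 ha
Total Volume = 52843 m^3

52843


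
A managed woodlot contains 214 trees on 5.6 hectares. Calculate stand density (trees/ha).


Formula: Stand Density = N_trees / Area_ha
Density = 214 trees / 5.6 ha
Density = 38 trees/ha

38


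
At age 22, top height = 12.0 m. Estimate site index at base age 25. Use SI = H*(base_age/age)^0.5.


Formula: SI = H_dom * (base_age / age)^0.5
Age ratio = 25 / 22 = 1.13636
sqrt(age_ratio) = 1.066
SI = 12.0 * 1.066 = 12.8 m

12.8


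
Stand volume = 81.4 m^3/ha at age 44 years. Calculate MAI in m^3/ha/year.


Formula: MAI = Total Volume / Stand Age
MAI = 81.4 m^3/ha / 44 years
MAI = 1.85 m^3/ha/year

1.85


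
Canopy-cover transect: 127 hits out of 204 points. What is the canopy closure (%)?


Formula: Canopy closure = covered points / total points * 100
Closure = 127 / 204 * 100
Closure = 0.6225 * 100 = 62.3%

62.3


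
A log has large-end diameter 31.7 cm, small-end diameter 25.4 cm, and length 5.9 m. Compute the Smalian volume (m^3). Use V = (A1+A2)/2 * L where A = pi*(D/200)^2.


Smalian: V = (A1 + A2)/2 * L,  A = pi*(D/200)^2
A1 = pi*(31.7/200)^2 = 0.078924 m^2
A2 = pi*(25.4/200)^2 = 0.050671 m^2
V = (0.078924+0.050671)/2*5.9 = 0.3823 m^3

0.3823


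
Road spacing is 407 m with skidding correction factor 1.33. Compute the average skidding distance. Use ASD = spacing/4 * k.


Formula: ASD = (spacing / 4) * correction
Uncorrected distance = spacing / 4 = 407 / 4 = 101.75 m
ASD = 101.75 * 1.33 = 135 m

135


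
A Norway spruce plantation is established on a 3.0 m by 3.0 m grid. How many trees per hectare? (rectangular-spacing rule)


Formula: TPH = 10000 m^2/ha / (spacing_x * spacing_y)
Area per tree = 3.0 m * 3.0 m = 9.0 m^2
TPH = 10000 / 9.0 = 1111 trees/ha

1111


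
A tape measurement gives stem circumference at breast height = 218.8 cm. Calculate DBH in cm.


Formula: DBH = C / pi
DBH = 218.8 / pi
pi = 3.14159...
DBH = 69.6 cm

69.6


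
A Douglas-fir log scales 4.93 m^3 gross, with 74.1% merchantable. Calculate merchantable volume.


Formula: MV = V_total * (merchantable_pct / 100)
Merchantable fraction = 74.1% / 100 = 0.741
MV = 4.93 m^3 * 0.741 = 3.653 m^3

3.653


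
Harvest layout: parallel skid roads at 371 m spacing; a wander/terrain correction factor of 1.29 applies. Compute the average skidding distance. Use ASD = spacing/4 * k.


Formula: ASD = (spacing / 4) * correction
Uncorrected distance = spacing / 4 = 371 / 4 = 92.75 m
ASD = 92.75 * 1.29 = 120 m

120


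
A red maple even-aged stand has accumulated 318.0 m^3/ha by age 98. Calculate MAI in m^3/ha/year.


Formula: MAI = Total Volume / Stand Age
MAI = 318.0 m^3/ha / 98 years
MAI = 3.24 m^3/ha/year

3.24


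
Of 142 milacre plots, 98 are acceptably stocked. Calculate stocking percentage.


Formula: Stocking % = stocked plots / total plots * 100
Stocking = 98 / 142 * 100
Stocking = 0.6901 * 100 = 69.0%

69.0


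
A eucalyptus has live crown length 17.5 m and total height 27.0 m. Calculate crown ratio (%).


Formula: Crown Ratio = (Crown Length / Total Height) * 100
CR = (17.5 m / 27.0 m) * 100
CR = 0.6481 * 100 = 64.8%

64.8


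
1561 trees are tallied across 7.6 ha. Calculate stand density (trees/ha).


Formula: Stand Density = N_trees / Area_ha
Density = 1561 trees / 7.6 ha
Density = 205 trees/ha

205


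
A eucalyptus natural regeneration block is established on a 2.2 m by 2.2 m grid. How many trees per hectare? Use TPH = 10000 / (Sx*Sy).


Formula: TPH = 10000 m^2/ha / (spacing_x * spacing_y)
Area per tree = 2.2 m * 2.2 m = 4.84 m^2
TPH = 10000 / 4.84 = 2066 trees/ha

2066


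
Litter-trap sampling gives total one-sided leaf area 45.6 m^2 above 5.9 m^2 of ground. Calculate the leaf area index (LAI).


Formula: LAI = total leaf area / ground area  (dimensionless)
LAI = 45.6 m^2 / 5.9 m^2
LAI = 7.73

7.73


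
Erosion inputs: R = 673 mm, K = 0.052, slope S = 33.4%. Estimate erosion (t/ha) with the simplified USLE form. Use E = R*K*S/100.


Formula: E = R * K * S / 100  (simplified USLE)
R * K = 673 * 0.052 = 34.996
E = 34.996 * 33.4 / 100 = 11.69 t/ha

11.69


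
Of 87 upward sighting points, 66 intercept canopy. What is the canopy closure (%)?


Formula: Canopy closure = covered points / total points * 100
Closure = 66 / 87 * 100
Closure = 0.7586 * 100 = 75.9%

75.9


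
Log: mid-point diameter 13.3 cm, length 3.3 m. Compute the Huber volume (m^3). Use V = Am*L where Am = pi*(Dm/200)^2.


Huber: V = Am * L,  Am = pi*(Dm/200)^2
Am = pi*(13.3/200)^2 = 0.013893 m^2
V = 0.013893*3.3 = 0.0458 m^3

0.0458


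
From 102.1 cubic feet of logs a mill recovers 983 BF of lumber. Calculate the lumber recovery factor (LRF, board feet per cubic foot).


Formula: LRF = Lumber Output (BF) / Log Input (ft^3)
LRF = 983 BF / 102.1 ft^3
LRF = 9.63 BF/ft^3

9.63


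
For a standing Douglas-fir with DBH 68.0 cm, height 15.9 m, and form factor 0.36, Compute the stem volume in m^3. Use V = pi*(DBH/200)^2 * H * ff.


Formula: V = pi * (DBH/200)^2 * H * ff
Radius = DBH/200 = 68.0/200 = 0.34 m
Radius^2 = 0.34^2 = 0.1156 m^2
V = pi * 0.1156 * 15.9 * 0.36
V = 2.079 m^3

2.079


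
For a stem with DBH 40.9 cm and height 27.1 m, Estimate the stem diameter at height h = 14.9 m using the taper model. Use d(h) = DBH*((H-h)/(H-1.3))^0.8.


Taper: d(h) = DBH * ((H - h) / (H - 1.3))^0.8
Numerator = H - h = 27.1 - 14.9 = 12.2 m
Denominator = H - 1.3 = 27.1 - 1.3 = 25.8 m
Ratio = 12.2 / 25.8 = 0.47287
d = 40.9 * 0.47287^0.8 = 22.5 cm

22.5


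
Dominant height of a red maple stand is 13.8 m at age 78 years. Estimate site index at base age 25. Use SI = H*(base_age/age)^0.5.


Formula: SI = H_dom * (base_age / age)^0.5
Age ratio = 25 / 78 = 0.32051
sqrt(age_ratio) = 0.56614
SI = 13.8 * 0.56614 = 7.8 m

7.8


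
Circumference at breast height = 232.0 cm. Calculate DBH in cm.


Formula: DBH = C / pi
DBH = 232.0 / pi
pi = 3.14159...
DBH = 73.8 cm

73.8


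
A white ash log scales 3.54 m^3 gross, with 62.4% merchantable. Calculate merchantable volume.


Formula: MV = V_total * (merchantable_pct / 100)
Merchantable fraction = 62.4% / 100 = 0.624
MV = 3.54 m^3 * 0.624 = 2.209 m^3

2.209


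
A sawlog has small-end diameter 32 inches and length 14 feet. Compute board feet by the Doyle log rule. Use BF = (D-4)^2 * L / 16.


Doyle: BF = (D - 4)^2 * L / 16
Adjusted diameter = 32 - 4 = 28 in
(D-4)^2 = 28^2 = 784
BF = 784 * 14 / 16 = 686 BF

686


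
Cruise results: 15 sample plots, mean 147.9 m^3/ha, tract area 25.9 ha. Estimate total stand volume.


Formula: Total Volume = Mean Volume per ha * Total Area
Total Volume = 147.9 m^3/ha * 25.9 ha
Total Volume = 3831 m^3

3831


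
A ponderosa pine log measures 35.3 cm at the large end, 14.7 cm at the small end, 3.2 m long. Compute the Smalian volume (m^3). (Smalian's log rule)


Smalian: V = (A1 + A2)/2 * L,  A = pi*(D/200)^2
A1 = pi*(35.3/200)^2 = 0.097868 m^2
A2 = pi*(14.7/200)^2 = 0.016972 m^2
V = (0.097868+0.016972)/2*3.2 = 0.1837 m^3

0.1837


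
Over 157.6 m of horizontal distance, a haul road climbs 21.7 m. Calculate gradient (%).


Formula: Gradient = rise / run * 100
Gradient = 21.7 / 157.6 * 100 = 13.8%

13.8


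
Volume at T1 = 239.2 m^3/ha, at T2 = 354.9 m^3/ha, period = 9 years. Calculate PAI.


Formula: PAI = (V_T2 - V_T1) / (T2 - T1)
Volume increment = 354.9 - 239.2 = 115.7 m^3/ha
PAI = 115.7 / 9 = 12.86 m^3/ha/year

12.86


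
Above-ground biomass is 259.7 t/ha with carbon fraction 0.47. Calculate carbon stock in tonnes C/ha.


Formula: Carbon Stock = Biomass * Carbon Fraction
C = 259.7 t/ha * 0.47
C = 122.1 t C/ha

122.1


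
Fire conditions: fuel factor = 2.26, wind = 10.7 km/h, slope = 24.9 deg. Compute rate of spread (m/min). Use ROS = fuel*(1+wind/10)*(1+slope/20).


Formula: ROS = fuel * (1 + wind/10) * (1 + slope/20)
Wind factor = 1 + 10.7/10 = 2.07
Slope factor = 1 + 24.9/20 = 2.245
ROS = 2.26 * 2.07 * 2.245 = 10.5 m/min

10.5


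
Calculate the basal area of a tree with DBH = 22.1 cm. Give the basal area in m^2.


Formula: BA = pi * (DBH/2)^2 / 10000  (cm^2 to m^2)
Radius = DBH/2 = 22.1/2 = 11.05 cm
BA = pi * 11.05^2 / 10000
   = 383.5963 cm^2 / 10000
   = 0.0384 m^2

0.0384


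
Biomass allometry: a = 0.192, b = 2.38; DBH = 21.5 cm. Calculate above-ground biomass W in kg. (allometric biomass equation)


Formula: W = a * DBH^b  (allometric power law)
DBH^b = 21.5^2.38 = 1483.213
W = 0.192 * 1483.213 = 284.8 kg

284.8


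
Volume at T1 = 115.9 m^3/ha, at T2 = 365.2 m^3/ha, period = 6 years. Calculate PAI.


Formula: PAI = (V_T2 - V_T1) / (T2 - T1)
Volume increment = 365.2 - 115.9 = 249.3 m^3/ha
PAI = 249.3 / 6 = 41.55 m^3/ha/year

41.55


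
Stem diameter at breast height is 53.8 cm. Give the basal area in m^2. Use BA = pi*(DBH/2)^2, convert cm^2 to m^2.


Formula: BA = pi * (DBH/2)^2 / 10000  (cm^2 to m^2)
Radius = DBH/2 = 53.8/2 = 26.9 cm
BA = pi * 26.9^2 / 10000
   = 2273.2879 cm^2 / 10000
   = 0.2273 m^2

0.2273


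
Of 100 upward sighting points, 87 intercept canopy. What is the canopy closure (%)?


Formula: Canopy closure = covered points / total points * 100
Closure = 87 / 100 * 100
Closure = 0.87 * 100 = 87.0%

87.0


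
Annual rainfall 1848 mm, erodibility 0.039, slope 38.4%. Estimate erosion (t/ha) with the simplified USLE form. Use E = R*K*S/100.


Formula: E = R * K * S / 100  (simplified USLE)
R * K = 1848 * 0.039 = 72.072
E = 72.072 * 38.4 / 100 = 27.68 t/ha

27.68


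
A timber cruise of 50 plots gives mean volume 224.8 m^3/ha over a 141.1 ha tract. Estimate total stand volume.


Formula: Total Volume = Mean Volume per ha * Total Area
Total Volume = 224.8 m^3/ha * 141.1 ha
Total Volume = 31719 m^3

31719


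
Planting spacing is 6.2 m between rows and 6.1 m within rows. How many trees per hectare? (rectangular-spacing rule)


Formula: TPH = 10000 m^2/ha / (spacing_x * spacing_y)
Area per tree = 6.2 m * 6.1 m = 37.82 m^2
TPH = 10000 / 37.82 = 264 trees/ha

264


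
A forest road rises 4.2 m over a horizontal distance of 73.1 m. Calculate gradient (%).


Formula: Gradient = rise / run * 100
Gradient = 4.2 / 73.1 * 100 = 5.7%

5.7


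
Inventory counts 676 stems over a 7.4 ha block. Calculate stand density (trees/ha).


Formula: Stand Density = N_trees / Area_ha
Density = 676 trees / 7.4 ha
Density = 91 trees/ha

91


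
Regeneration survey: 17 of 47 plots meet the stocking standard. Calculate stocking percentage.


Formula: Stocking % = stocked plots / total plots * 100
Stocking = 17 / 47 * 100
Stocking = 0.3617 * 100 = 36.2%

36.2


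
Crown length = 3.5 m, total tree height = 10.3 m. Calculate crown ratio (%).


Formula: Crown Ratio = (Crown Length / Total Height) * 100
CR = (3.5 m / 10.3 m) * 100
CR = 0.3398 * 100 = 34.0%

34.0


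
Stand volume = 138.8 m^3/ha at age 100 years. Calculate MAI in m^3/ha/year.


Formula: MAI = Total Volume / Stand Age
MAI = 138.8 m^3/ha / 100 years
MAI = 1.39 m^3/ha/year

1.39


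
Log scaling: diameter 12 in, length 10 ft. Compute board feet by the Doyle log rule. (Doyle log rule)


Doyle: BF = (D - 4)^2 * L / 16
Adjusted diameter = 12 - 4 = 8 in
(D-4)^2 = 8^2 = 64
BF = 64 * 10 / 16 = 40 BF

40


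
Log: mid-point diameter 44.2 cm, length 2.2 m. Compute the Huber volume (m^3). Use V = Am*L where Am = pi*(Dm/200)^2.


Huber: V = Am * L,  Am = pi*(Dm/200)^2
Am = pi*(44.2/200)^2 = 0.153439 m^2
V = 0.153439*2.2 = 0.3376 m^3

0.3376


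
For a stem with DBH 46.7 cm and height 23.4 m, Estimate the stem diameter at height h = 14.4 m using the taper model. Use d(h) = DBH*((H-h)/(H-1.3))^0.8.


Taper: d(h) = DBH * ((H - h) / (H - 1.3))^0.8
Numerator = H - h = 23.4 - 14.4 = 9.0 m
Denominator = H - 1.3 = 23.4 - 1.3 = 22.1 m
Ratio = 9.0 / 22.1 = 0.40724
d = 46.7 * 0.40724^0.8 = 22.8 cm

22.8


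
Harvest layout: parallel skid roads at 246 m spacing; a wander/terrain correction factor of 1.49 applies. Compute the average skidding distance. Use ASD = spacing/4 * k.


Formula: ASD = (spacing / 4) * correction
Uncorrected distance = spacing / 4 = 246 / 4 = 61.5 m
ASD = 61.5 * 1.49 = 92 m

92


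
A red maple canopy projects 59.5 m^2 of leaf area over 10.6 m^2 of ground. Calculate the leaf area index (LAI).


Formula: LAI = total leaf area / ground area  (dimensionless)
LAI = 59.5 m^2 / 10.6 m^2
LAI = 5.61

5.61


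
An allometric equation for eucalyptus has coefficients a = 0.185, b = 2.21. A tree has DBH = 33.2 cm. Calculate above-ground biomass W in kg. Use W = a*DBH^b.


Formula: W = a * DBH^b  (allometric power law)
DBH^b = 33.2^2.21 = 2299.9329
W = 0.185 * 2299.9329 = 425.5 kg

425.5


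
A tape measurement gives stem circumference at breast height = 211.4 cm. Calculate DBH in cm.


Formula: DBH = C / pi
DBH = 211.4 / pi
pi = 3.14159...
DBH = 67.3 cm

67.3


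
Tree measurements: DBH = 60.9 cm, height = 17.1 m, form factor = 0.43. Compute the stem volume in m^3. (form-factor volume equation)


Formula: V = pi * (DBH/200)^2 * H * ff
Radius = DBH/200 = 60.9/200 = 0.3045 m
Radius^2 = 0.3045^2 = 0.09272025 m^2
V = pi * 0.09272025 * 17.1 * 0.43
V = 2.142 m^3

2.142


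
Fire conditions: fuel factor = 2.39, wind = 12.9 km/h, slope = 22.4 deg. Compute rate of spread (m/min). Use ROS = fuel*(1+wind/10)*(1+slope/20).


Formula: ROS = fuel * (1 + wind/10) * (1 + slope/20)
Wind factor = 1 + 12.9/10 = 2.29
Slope factor = 1 + 22.4/20 = 2.12
ROS = 2.39 * 2.29 * 2.12 = 11.6 m/min

11.6


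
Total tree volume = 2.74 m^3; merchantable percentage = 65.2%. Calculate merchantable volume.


Formula: MV = V_total * (merchantable_pct / 100)
Merchantable fraction = 65.2% / 100 = 0.652
MV = 2.74 m^3 * 0.652 = 1.786 m^3

1.786


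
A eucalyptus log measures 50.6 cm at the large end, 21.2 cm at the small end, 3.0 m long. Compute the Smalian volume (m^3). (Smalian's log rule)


Smalian: V = (A1 + A2)/2 * L,  A = pi*(D/200)^2
A1 = pi*(50.6/200)^2 = 0.20109 m^2
A2 = pi*(21.2/200)^2 = 0.035299 m^2
V = (0.20109+0.035299)/2*3.0 = 0.3546 m^3

0.3546


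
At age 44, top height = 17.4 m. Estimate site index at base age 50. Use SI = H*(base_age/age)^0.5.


Formula: SI = H_dom * (base_age / age)^0.5
Age ratio = 50 / 44 = 1.13636
sqrt(age_ratio) = 1.066
SI = 17.4 * 1.066 = 18.5 m

18.5


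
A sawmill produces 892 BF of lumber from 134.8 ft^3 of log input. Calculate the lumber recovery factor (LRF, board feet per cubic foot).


Formula: LRF = Lumber Output (BF) / Log Input (ft^3)
LRF = 892 BF / 134.8 ft^3
LRF = 6.62 BF/ft^3

6.62


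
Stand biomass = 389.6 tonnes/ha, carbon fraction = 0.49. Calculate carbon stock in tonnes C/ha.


Formula: Carbon Stock = Biomass * Carbon Fraction
C = 389.6 t/ha * 0.49
C = 190.9 t C/ha

190.9


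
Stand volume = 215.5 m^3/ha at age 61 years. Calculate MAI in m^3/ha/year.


Formula: MAI = Total Volume / Stand Age
MAI = 215.5 m^3/ha / 61 years
MAI = 3.53 m^3/ha/year

3.53


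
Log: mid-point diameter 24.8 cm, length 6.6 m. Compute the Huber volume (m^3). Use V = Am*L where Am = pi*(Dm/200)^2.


Huber: V = Am * L,  Am = pi*(Dm/200)^2
Am = pi*(24.8/200)^2 = 0.048305 m^2
V = 0.048305*6.6 = 0.3188 m^3

0.3188


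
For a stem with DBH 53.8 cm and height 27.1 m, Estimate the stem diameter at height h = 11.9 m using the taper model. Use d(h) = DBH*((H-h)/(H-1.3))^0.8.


Taper: d(h) = DBH * ((H - h) / (H - 1.3))^0.8
Numerator = H - h = 27.1 - 11.9 = 15.2 m
Denominator = H - 1.3 = 27.1 - 1.3 = 25.8 m
Ratio = 15.2 / 25.8 = 0.58915
d = 53.8 * 0.58915^0.8 = 35.2 cm

35.2


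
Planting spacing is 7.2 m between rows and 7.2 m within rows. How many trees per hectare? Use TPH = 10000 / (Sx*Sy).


Formula: TPH = 10000 m^2/ha / (spacing_x * spacing_y)
Area per tree = 7.2 m * 7.2 m = 51.84 m^2
TPH = 10000 / 51.84 = 193 trees/ha

193


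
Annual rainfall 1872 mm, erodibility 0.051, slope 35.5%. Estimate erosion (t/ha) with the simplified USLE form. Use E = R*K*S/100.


Formula: E = R * K * S / 100  (simplified USLE)
R * K = 1872 * 0.051 = 95.472
E = 95.472 * 35.5 / 100 = 33.89 t/ha

33.89


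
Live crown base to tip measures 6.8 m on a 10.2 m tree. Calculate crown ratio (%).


Formula: Crown Ratio = (Crown Length / Total Height) * 100
CR = (6.8 m / 10.2 m) * 100
CR = 0.6667 * 100 = 66.7%

66.7


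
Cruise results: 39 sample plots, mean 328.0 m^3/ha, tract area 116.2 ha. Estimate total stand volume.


Formula: Total Volume = Mean Volume per ha * Total Area
Total Volume = 328.0 m^3/ha * 116.2 ha
Total Volume = 38114 m^3

38114


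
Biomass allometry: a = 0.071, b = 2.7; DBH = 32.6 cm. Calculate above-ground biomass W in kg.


Formula: W = a * DBH^b  (allometric power law)
DBH^b = 32.6^2.7 = 12181.1284
W = 0.071 * 12181.1284 = 864.9 kg

864.9


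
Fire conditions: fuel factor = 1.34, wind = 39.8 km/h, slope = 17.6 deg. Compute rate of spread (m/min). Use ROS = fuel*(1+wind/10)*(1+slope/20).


Formula: ROS = fuel * (1 + wind/10) * (1 + slope/20)
Wind factor = 1 + 39.8/10 = 4.98
Slope factor = 1 + 17.6/20 = 1.88
ROS = 1.34 * 4.98 * 1.88 = 12.55 m/min

12.55


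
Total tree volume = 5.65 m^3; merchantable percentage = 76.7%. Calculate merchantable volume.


Formula: MV = V_total * (merchantable_pct / 100)
Merchantable fraction = 76.7% / 100 = 0.767
MV = 5.65 m^3 * 0.767 = 4.334 m^3

4.334


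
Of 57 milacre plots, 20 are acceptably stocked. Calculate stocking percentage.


Formula: Stocking % = stocked plots / total plots * 100
Stocking = 20 / 57 * 100
Stocking = 0.3509 * 100 = 35.1%

35.1


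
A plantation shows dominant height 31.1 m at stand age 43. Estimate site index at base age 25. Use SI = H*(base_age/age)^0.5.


Formula: SI = H_dom * (base_age / age)^0.5
Age ratio = 25 / 43 = 0.5814
sqrt(age_ratio) = 0.76249
SI = 31.1 * 0.76249 = 23.7 m

23.7


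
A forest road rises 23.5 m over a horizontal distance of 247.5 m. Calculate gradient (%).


Formula: Gradient = rise / run * 100
Gradient = 23.5 / 247.5 * 100 = 9.5%

9.5


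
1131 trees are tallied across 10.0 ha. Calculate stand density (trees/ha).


Formula: Stand Density = N_trees / Area_ha
Density = 1131 trees / 10.0 ha
Density = 113 trees/ha

113


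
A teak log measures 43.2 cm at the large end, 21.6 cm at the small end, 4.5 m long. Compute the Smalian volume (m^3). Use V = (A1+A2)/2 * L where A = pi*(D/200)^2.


Smalian: V = (A1 + A2)/2 * L,  A = pi*(D/200)^2
A1 = pi*(43.2/200)^2 = 0.146574 m^2
A2 = pi*(21.6/200)^2 = 0.036644 m^2
V = (0.146574+0.036644)/2*4.5 = 0.4122 m^3

0.4122


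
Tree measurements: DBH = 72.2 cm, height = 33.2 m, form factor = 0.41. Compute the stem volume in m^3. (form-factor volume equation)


Formula: V = pi * (DBH/200)^2 * H * ff
Radius = DBH/200 = 72.2/200 = 0.361 m
Radius^2 = 0.361^2 = 0.130321 m^2
V = pi * 0.130321 * 33.2 * 0.41
V = 5.573 m^3

5.573


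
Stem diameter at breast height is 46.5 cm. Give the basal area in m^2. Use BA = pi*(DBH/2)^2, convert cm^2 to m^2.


Formula: BA = pi * (DBH/2)^2 / 10000  (cm^2 to m^2)
Radius = DBH/2 = 46.5/2 = 23.25 cm
BA = pi * 23.25^2 / 10000
   = 1698.2272 cm^2 / 10000
   = 0.1698 m^2

0.1698


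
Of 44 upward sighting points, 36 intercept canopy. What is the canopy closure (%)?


Formula: Canopy closure = covered points / total points * 100
Closure = 36 / 44 * 100
Closure = 0.8182 * 100 = 81.8%

81.8


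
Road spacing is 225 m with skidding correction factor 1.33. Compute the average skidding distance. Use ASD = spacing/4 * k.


Formula: ASD = (spacing / 4) * correction
Uncorrected distance = spacing / 4 = 225 / 4 = 56.25 m
ASD = 56.25 * 1.33 = 75 m

75


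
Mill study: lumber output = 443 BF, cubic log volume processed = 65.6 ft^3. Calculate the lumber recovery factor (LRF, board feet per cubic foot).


Formula: LRF = Lumber Output (BF) / Log Input (ft^3)
LRF = 443 BF / 65.6 ft^3
LRF = 6.75 BF/ft^3

6.75


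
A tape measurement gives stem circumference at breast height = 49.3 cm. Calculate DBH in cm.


Formula: DBH = C / pi
DBH = 49.3 / pi
pi = 3.14159...
DBH = 15.7 cm

15.7


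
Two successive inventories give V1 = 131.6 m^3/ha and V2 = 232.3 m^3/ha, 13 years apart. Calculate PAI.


Formula: PAI = (V_T2 - V_T1) / (T2 - T1)
Volume increment = 232.3 - 131.6 = 100.7 m^3/ha
PAI = 100.7 / 13 = 7.75 m^3/ha/year

7.75


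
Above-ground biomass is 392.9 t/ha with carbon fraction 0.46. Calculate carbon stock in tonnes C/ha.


Formula: Carbon Stock = Biomass * Carbon Fraction
C = 392.9 t/ha * 0.46
C = 180.7 t C/ha

180.7


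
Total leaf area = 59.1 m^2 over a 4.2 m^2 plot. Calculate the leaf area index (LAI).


Formula: LAI = total leaf area / ground area  (dimensionless)
LAI = 59.1 m^2 / 4.2 m^2
LAI = 14.07

14.07


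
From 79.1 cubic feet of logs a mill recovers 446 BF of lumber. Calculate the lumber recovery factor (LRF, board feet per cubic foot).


Formula: LRF = Lumber Output (BF) / Log Input (ft^3)
LRF = 446 BF / 79.1 ft^3
LRF = 5.64 BF/ft^3

5.64


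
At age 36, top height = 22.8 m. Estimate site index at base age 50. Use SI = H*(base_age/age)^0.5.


Formula: SI = H_dom * (base_age / age)^0.5
Age ratio = 50 / 36 = 1.38889
sqrt(age_ratio) = 1.17851
SI = 22.8 * 1.17851 = 26.9 m

26.9


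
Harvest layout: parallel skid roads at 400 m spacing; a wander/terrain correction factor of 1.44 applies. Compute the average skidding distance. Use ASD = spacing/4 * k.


Formula: ASD = (spacing / 4) * correction
Uncorrected distance = spacing / 4 = 400 / 4 = 100 m
ASD = 100 * 1.44 = 144 m

144


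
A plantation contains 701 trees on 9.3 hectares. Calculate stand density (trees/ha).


Formula: Stand Density = N_trees / Area_ha
Density = 701 trees / 9.3 ha
Density = 75 trees/ha

75


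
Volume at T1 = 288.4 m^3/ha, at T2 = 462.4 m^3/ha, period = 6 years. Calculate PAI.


Formula: PAI = (V_T2 - V_T1) / (T2 - T1)
Volume increment = 462.4 - 288.4 = 174.0 m^3/ha
PAI = 174.0 / 6 = 29.0 m^3/ha/year

29.0


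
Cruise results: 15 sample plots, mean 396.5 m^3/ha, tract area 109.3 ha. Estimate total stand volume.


Formula: Total Volume = Mean Volume per ha * Total Area
Total Volume = 396.5 m^3/ha * 109.3 ha
Total Volume = 43337 m^3

43337


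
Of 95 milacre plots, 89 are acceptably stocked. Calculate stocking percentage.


Formula: Stocking % = stocked plots / total plots * 100
Stocking = 89 / 95 * 100
Stocking = 0.9368 * 100 = 93.7%

93.7


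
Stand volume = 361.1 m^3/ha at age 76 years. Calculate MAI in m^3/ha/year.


Formula: MAI = Total Volume / Stand Age
MAI = 361.1 m^3/ha / 76 years
MAI = 4.75 m^3/ha/year

4.75


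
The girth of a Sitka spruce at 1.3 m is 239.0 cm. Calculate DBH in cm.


Formula: DBH = C / pi
DBH = 239.0 / pi
pi = 3.14159...
DBH = 76.1 cm

76.1


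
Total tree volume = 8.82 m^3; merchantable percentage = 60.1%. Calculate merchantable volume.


Formula: MV = V_total * (merchantable_pct / 100)
Merchantable fraction = 60.1% / 100 = 0.601
MV = 8.82 m^3 * 0.601 = 5.301 m^3

5.301


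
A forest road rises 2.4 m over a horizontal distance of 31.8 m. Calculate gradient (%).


Formula: Gradient = rise / run * 100
Gradient = 2.4 / 31.8 * 100 = 7.5%

7.5


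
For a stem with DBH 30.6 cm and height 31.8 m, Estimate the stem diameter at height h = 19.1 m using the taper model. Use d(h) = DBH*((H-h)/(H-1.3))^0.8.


Taper: d(h) = DBH * ((H - h) / (H - 1.3))^0.8
Numerator = H - h = 31.8 - 19.1 = 12.7 m
Denominator = H - 1.3 = 31.8 - 1.3 = 30.5 m
Ratio = 12.7 / 30.5 = 0.41639
d = 30.6 * 0.41639^0.8 = 15.2 cm

15.2


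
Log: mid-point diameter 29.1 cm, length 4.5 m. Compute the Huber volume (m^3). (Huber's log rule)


Huber: V = Am * L,  Am = pi*(Dm/200)^2
Am = pi*(29.1/200)^2 = 0.066508 m^2
V = 0.066508*4.5 = 0.2993 m^3

0.2993


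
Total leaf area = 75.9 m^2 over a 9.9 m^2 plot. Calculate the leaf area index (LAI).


Formula: LAI = total leaf area / ground area  (dimensionless)
LAI = 75.9 m^2 / 9.9 m^2
LAI = 7.67

7.67


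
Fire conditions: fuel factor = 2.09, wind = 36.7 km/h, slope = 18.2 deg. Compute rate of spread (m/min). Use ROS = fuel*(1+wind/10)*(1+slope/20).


Formula: ROS = fuel * (1 + wind/10) * (1 + slope/20)
Wind factor = 1 + 36.7/10 = 4.67
Slope factor = 1 + 18.2/20 = 1.91
ROS = 2.09 * 4.67 * 1.91 = 18.64 m/min

18.64
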